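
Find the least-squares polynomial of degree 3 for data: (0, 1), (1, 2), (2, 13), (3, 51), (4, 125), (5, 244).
83/63 + (-607/189)x + (127/126)x² + (101/54)x³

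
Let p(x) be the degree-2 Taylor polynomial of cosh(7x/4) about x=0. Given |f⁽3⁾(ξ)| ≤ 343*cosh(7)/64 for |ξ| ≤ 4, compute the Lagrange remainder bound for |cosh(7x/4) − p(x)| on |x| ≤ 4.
343*cosh(7)/6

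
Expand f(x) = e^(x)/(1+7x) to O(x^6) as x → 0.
1 - 6*x + 85*x**2/2 - 892*x**3/3 + 16651*x**4/8 - 874177*x**5/60 + O(x**6)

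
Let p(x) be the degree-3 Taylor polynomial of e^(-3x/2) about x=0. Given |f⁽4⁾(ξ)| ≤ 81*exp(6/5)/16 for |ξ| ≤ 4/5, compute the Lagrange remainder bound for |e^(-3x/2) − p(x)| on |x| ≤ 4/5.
54*exp(6/5)/625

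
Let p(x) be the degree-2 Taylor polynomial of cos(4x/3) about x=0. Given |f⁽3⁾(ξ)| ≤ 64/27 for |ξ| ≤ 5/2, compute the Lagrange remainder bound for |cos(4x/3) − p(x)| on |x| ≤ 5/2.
500/81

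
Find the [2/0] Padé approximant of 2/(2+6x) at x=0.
9*x**2 - 3*x + 1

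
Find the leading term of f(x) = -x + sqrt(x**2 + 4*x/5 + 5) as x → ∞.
2/5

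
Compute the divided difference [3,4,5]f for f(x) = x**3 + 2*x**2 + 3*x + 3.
14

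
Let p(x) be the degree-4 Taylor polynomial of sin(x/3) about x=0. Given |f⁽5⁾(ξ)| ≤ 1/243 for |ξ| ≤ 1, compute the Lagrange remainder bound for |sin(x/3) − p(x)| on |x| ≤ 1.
1/29160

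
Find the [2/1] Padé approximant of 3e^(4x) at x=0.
(8*x**2 + 8*x + 3)/(1 - 4*x/3)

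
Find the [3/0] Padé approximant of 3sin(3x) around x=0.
-27*x**3/2 + 9*x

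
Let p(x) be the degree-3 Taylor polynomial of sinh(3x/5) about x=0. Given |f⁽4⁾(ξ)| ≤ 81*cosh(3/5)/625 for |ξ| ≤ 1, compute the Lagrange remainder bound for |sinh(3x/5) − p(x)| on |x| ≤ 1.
27*cosh(3/5)/5000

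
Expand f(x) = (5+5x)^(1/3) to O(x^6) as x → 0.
5**(1/3) + 5**(1/3)*x/3 - 5**(1/3)*x**2/9 + 5*5**(1/3)*x**3/81 - 10*5**(1/3)*x**4/243 + 22*5**(1/3)*x**5/729 + O(x**6)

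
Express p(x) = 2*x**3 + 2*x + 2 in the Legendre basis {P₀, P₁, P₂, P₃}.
(2)P₀ + (16/5)P₁ + (4/5)P₃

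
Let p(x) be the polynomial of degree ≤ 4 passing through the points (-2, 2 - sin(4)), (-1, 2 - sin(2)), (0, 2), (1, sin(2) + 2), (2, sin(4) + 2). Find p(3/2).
5*sin(4)/16 + 7*sin(2)/8 + 2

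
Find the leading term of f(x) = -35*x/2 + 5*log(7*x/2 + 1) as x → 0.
-245*x**2/8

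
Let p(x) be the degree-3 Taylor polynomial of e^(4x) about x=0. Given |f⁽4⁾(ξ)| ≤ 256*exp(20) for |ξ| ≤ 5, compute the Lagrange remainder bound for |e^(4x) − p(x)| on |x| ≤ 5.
20000*exp(20)/3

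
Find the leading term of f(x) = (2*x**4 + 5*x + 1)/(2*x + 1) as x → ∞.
x**3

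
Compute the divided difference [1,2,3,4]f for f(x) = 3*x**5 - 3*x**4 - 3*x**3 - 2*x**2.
162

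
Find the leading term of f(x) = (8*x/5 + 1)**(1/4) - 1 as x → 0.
2*x/5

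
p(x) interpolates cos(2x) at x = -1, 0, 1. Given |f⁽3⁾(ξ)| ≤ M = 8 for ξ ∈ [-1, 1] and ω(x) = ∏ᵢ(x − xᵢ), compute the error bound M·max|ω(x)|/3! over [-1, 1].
8*sqrt(3)/27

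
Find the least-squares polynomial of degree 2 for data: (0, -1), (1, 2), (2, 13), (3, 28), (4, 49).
-9/7 + (41/35)x + (20/7)x²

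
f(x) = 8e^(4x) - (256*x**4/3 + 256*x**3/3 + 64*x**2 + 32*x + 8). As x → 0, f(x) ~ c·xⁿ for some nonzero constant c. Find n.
5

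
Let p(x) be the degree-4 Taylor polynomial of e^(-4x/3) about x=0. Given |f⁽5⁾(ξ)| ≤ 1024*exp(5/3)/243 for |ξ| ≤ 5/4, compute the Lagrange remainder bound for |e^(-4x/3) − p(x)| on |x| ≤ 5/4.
625*exp(5/3)/5832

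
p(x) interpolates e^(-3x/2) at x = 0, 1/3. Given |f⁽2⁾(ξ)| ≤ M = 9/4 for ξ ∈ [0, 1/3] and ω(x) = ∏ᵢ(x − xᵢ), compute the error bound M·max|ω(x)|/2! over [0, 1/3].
1/32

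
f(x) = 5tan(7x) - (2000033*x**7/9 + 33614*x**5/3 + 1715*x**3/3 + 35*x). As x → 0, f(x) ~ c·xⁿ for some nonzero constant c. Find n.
9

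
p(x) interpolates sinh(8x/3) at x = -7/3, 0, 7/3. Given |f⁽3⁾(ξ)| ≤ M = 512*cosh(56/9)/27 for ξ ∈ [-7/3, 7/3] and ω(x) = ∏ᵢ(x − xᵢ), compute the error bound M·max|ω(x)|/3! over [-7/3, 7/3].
175616*sqrt(3)*cosh(56/9)/19683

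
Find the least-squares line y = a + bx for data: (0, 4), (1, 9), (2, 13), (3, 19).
a = 39/10, b = 49/10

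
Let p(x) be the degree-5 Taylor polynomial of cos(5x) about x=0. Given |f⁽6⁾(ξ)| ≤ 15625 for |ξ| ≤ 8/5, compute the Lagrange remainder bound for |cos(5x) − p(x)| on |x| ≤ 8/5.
16384/45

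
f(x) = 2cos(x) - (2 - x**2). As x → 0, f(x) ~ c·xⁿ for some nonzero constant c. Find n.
4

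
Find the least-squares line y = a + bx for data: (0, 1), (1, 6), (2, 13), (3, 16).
a = 6/5, b = 26/5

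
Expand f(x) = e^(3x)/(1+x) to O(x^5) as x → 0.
1 + 2*x + 5*x**2/2 + 2*x**3 + 11*x**4/8 + O(x**5)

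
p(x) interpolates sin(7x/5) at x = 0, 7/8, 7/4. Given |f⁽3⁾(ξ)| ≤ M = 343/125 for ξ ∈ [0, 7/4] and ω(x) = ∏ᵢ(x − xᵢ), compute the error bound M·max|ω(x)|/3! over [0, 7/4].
117649*sqrt(3)/1728000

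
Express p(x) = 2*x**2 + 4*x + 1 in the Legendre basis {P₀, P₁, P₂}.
(5/3)P₀ + (4)P₁ + (4/3)P₂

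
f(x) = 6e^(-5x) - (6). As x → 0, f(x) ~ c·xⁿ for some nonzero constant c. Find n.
1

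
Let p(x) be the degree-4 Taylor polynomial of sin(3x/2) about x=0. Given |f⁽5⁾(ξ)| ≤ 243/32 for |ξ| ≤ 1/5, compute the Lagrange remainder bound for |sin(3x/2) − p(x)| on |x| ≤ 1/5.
81/4000000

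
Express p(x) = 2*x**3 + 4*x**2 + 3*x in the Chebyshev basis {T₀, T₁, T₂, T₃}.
(2)T₀ + (9/2)T₁ + (2)T₂ + (1/2)T₃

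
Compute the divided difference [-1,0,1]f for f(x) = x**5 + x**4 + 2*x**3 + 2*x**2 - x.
3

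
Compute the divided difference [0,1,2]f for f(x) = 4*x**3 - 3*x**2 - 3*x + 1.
9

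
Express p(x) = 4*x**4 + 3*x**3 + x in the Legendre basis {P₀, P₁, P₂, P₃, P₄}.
(4/5)P₀ + (14/5)P₁ + (16/7)P₂ + (6/5)P₃ + (32/35)P₄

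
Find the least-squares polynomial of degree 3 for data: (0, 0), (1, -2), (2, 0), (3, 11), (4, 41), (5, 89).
19/126 + (-2209/756)x + (-121/252)x² + (25/27)x³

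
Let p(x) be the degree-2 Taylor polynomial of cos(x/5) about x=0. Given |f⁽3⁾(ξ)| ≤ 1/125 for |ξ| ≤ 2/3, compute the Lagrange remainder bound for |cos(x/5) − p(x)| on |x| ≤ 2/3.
4/10125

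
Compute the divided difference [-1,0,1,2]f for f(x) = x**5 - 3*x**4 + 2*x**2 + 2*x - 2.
-1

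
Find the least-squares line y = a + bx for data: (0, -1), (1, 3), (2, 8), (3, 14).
a = -3/2, b = 5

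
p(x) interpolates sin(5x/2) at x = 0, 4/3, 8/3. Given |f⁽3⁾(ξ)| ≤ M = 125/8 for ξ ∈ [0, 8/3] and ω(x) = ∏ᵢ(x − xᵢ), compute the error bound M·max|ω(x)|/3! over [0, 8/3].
1000*sqrt(3)/729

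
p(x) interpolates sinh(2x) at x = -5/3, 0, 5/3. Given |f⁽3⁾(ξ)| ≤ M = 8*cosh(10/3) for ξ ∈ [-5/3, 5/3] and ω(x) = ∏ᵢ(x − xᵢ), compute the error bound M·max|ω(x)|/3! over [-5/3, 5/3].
1000*sqrt(3)*cosh(10/3)/729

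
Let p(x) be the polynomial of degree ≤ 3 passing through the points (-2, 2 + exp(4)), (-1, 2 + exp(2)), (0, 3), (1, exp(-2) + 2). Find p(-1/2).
(-1 + (-exp(4) + 41 + 9*exp(2))*exp(2))*exp(-2)/16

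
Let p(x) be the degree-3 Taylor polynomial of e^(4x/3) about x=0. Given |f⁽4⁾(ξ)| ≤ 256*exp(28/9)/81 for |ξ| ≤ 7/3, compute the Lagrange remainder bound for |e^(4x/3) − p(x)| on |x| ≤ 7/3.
76832*exp(28/9)/19683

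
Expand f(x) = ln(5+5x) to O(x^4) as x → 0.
log(5) + x - x**2/2 + x**3/3 + O(x**4)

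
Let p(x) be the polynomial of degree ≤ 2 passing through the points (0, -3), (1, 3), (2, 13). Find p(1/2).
-1/2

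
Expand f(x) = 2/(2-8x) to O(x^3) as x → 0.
1 + 4*x + 16*x**2 + O(x**3)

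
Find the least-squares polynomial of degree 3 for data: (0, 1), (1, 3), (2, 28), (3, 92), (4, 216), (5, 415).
125/126 + (-335/108)x + (281/126)x² + (323/108)x³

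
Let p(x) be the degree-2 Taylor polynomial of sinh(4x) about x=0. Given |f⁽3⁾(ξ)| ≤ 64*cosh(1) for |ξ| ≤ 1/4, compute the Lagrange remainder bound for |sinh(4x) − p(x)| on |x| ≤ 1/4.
cosh(1)/6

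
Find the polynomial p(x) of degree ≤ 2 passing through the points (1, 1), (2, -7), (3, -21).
-3*x**2 + x + 3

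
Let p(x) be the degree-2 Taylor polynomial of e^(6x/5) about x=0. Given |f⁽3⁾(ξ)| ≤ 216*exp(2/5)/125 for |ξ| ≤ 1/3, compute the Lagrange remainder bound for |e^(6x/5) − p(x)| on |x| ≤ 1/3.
4*exp(2/5)/375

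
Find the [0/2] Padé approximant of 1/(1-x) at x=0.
1/(1 - x)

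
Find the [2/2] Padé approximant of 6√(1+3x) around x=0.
(135*x**2/8 + 45*x/2 + 6)/(9*x**2/16 + 9*x/4 + 1)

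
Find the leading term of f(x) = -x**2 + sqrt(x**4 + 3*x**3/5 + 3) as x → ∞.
3*x/10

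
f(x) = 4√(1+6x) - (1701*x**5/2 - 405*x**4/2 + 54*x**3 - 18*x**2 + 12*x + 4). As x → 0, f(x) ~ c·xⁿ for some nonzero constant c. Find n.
6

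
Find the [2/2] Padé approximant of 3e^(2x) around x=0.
(x**2 + 3*x + 3)/(x**2/3 - x + 1)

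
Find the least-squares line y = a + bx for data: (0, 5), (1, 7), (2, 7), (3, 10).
a = 5, b = 3/2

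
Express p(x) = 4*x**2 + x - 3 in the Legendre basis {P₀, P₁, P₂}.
(-5/3)P₀ + P₁ + (8/3)P₂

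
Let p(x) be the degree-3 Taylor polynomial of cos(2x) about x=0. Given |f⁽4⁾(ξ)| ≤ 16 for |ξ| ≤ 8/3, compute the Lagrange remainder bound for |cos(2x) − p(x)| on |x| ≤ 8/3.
8192/243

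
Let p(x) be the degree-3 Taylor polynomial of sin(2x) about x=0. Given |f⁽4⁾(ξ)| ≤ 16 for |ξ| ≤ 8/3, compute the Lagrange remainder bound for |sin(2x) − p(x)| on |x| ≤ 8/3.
8192/243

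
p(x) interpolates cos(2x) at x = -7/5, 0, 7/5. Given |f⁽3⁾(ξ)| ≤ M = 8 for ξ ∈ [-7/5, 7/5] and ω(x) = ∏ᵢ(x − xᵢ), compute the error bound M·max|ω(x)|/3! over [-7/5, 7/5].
2744*sqrt(3)/3375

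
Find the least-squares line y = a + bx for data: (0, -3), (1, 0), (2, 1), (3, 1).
a = -11/5, b = 13/10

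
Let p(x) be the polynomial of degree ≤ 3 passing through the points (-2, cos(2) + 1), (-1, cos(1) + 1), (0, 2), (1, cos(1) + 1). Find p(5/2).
-173/16 - 35*cos(2)/16 + 15*cos(1)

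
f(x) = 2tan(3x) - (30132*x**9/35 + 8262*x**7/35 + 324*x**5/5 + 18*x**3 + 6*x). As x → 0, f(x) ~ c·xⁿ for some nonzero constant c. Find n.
11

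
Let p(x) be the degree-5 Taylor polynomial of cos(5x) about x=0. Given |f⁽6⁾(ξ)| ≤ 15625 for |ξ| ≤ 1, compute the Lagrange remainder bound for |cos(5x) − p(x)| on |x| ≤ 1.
3125/144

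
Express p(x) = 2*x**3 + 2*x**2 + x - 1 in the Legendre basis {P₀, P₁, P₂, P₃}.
(-1/3)P₀ + (11/5)P₁ + (4/3)P₂ + (4/5)P₃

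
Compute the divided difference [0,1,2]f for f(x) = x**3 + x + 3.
3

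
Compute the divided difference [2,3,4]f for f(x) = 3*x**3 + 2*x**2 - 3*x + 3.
29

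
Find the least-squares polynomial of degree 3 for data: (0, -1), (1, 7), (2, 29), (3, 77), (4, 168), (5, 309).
-37/42 + (1195/252)x + (16/21)x² + (77/36)x³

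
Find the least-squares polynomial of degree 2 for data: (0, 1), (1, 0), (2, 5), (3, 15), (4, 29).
4/5 + (-29/10)x + (5/2)x²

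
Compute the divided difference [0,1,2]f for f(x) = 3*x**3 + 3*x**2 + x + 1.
12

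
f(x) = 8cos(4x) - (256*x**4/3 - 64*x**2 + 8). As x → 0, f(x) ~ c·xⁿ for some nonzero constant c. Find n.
6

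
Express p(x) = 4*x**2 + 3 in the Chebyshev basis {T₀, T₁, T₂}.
(5)T₀ + (2)T₂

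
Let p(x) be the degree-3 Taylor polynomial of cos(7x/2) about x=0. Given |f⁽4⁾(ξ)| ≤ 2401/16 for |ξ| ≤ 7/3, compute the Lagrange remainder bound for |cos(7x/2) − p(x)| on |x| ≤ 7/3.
5764801/31104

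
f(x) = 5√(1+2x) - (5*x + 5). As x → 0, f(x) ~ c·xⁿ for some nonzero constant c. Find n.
2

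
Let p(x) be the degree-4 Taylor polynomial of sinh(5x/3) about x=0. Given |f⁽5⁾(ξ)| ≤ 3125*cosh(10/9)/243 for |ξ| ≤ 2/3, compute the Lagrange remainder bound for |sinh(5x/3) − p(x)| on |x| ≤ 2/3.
2500*cosh(10/9)/177147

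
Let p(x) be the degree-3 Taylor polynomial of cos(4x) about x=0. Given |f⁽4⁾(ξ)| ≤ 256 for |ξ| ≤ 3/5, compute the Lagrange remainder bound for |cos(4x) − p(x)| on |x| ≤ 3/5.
864/625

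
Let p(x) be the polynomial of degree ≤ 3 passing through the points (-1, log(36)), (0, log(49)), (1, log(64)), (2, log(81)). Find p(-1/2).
log(7*2**(3/4)*21**(7/8)/4)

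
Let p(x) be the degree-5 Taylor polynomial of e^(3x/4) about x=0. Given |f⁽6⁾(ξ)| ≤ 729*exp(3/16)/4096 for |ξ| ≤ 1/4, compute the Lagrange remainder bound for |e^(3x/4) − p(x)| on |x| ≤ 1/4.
81*exp(3/16)/1342177280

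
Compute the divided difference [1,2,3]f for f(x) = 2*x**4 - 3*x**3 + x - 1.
32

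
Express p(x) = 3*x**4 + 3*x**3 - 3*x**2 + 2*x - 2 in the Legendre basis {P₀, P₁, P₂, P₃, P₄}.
(-12/5)P₀ + (19/5)P₁ + (-2/7)P₂ + (6/5)P₃ + (24/35)P₄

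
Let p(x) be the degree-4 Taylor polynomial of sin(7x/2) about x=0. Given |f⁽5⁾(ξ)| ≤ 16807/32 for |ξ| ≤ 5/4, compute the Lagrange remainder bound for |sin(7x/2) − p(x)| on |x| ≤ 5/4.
10504375/786432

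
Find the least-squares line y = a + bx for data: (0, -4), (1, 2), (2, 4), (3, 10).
a = -18/5, b = 22/5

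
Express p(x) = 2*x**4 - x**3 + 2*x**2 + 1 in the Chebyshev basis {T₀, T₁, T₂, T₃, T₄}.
(11/4)T₀ + (-3/4)T₁ + (2)T₂ + (-1/4)T₃ + (1/4)T₄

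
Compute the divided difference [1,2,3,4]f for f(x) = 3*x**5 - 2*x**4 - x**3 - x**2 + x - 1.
174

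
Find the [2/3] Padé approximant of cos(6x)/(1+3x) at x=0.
(1 - 15*x**2)/(9*x**3 + 3*x**2 + 3*x + 1)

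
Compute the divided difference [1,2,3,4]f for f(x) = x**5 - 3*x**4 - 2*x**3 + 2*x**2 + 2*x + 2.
33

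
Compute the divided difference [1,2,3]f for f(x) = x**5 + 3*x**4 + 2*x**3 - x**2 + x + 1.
176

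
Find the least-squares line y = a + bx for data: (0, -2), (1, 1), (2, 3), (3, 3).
a = -13/10, b = 17/10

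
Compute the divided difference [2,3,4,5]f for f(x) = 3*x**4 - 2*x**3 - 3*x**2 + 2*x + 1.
40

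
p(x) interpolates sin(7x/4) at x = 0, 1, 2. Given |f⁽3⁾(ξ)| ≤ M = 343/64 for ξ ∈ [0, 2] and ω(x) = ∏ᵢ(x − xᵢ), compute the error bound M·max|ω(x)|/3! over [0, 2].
343*sqrt(3)/1728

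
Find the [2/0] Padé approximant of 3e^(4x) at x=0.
24*x**2 + 12*x + 3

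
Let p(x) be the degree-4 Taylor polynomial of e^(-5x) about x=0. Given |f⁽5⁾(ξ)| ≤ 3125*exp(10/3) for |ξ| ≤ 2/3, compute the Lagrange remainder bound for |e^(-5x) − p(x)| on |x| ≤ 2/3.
2500*exp(10/3)/729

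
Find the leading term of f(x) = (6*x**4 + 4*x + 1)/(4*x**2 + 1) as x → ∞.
3*x**2/2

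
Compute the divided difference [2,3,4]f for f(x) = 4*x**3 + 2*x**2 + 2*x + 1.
38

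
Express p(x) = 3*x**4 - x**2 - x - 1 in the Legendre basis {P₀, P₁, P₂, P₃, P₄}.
(-11/15)P₀ - P₁ + (22/21)P₂ + (24/35)P₄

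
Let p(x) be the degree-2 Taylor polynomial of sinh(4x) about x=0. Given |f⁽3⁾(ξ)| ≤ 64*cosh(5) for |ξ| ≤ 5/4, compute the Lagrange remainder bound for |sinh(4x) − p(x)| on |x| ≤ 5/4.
125*cosh(5)/6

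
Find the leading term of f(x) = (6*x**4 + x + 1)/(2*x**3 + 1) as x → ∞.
3*x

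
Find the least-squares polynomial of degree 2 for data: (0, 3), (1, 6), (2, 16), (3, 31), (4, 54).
106/35 + (-11/70)x + (45/14)x²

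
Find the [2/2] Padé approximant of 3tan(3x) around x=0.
9*x/(1 - 3*x**2)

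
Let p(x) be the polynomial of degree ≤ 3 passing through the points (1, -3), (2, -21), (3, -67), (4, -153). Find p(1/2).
-3/4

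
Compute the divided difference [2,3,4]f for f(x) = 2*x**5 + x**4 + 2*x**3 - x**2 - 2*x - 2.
642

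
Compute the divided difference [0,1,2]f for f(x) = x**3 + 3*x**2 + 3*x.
6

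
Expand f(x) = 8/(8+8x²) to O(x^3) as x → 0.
1 - x**2 + O(x**3)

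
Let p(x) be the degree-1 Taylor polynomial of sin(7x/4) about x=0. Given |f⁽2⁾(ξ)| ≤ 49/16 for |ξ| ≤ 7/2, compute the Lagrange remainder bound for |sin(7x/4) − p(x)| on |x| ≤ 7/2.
2401/128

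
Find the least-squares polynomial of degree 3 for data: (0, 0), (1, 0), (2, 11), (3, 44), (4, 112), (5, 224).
1/21 + (-122/63)x + (-2/21)x² + (17/9)x³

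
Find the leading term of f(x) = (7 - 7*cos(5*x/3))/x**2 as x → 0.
175/18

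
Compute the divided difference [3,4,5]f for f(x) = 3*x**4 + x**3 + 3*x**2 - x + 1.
306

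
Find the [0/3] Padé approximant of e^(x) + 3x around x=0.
1/(-361*x**3/6 + 31*x**2/2 - 4*x + 1)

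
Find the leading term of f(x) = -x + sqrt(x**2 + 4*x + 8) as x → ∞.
2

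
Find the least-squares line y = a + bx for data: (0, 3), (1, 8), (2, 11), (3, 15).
a = 17/5, b = 39/10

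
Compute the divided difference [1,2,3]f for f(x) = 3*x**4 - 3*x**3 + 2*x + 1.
57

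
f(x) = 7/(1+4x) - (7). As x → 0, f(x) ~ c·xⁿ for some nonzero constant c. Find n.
1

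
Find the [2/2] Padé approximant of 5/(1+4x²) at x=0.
5/(4*x**2 + 1)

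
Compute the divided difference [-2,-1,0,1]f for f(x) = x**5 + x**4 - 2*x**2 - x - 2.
3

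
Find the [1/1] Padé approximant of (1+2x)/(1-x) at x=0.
(2*x + 1)/(1 - x)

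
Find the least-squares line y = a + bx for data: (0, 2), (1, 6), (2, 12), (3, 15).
a = 2, b = 9/2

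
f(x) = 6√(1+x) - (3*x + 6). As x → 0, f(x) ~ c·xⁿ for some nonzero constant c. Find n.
2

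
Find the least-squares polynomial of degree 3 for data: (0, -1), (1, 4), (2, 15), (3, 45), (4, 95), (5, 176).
-53/63 + (439/189)x + (43/63)x² + (32/27)x³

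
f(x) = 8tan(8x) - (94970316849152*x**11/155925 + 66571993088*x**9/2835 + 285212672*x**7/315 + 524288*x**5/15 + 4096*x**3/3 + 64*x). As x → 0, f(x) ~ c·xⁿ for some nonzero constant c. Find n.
13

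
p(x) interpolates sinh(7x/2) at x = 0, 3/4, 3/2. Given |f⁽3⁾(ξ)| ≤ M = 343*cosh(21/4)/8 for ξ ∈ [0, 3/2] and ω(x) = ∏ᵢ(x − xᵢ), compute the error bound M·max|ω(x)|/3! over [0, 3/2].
343*sqrt(3)*cosh(21/4)/512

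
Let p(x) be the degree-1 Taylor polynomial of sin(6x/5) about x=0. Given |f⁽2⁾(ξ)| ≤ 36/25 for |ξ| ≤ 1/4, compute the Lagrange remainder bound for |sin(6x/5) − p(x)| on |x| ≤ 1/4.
9/200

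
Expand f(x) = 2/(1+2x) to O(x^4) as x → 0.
2 - 4*x + 8*x**2 - 16*x**3 + O(x**4)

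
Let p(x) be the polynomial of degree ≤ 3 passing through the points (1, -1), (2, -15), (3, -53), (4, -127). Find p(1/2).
3/4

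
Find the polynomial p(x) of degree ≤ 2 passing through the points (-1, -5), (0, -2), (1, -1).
-x**2 + 2*x - 2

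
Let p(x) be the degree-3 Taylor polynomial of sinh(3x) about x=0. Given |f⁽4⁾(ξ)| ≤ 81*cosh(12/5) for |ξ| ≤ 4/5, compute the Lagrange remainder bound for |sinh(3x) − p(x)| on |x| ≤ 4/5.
864*cosh(12/5)/625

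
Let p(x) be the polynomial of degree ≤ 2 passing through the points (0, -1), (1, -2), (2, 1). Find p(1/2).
-2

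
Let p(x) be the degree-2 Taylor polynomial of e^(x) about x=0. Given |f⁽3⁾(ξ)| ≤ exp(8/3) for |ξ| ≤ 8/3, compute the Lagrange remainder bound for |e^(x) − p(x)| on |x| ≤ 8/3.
256*exp(8/3)/81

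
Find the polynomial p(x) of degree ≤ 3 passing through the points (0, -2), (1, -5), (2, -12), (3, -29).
-x**3 + x**2 - 3*x - 2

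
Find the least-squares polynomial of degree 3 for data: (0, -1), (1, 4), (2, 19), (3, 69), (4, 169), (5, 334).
-38/63 + (845/378)x + (-235/126)x² + (80/27)x³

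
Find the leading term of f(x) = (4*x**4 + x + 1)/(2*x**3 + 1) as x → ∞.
2*x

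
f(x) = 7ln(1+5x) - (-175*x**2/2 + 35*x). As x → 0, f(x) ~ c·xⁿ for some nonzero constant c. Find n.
3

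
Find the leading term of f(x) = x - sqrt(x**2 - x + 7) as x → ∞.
1/2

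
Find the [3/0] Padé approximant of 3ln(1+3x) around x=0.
9*x*(6*x**2 - 3*x + 2)/2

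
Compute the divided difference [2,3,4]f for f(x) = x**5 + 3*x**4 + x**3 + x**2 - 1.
460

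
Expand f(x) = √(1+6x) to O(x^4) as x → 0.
1 + 3*x - 9*x**2/2 + 27*x**3/2 + O(x**4)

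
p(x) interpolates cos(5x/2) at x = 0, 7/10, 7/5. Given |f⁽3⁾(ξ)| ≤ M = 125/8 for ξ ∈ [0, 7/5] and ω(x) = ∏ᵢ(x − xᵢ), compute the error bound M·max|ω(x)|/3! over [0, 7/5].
343*sqrt(3)/1728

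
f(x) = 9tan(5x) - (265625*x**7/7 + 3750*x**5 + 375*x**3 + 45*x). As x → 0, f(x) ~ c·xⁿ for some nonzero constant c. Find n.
9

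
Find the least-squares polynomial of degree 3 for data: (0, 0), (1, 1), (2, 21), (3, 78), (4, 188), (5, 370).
-1/63 + (-1031/378)x + (215/252)x² + (313/108)x³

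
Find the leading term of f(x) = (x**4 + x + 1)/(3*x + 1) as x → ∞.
x**3/3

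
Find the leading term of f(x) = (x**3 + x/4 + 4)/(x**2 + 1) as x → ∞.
x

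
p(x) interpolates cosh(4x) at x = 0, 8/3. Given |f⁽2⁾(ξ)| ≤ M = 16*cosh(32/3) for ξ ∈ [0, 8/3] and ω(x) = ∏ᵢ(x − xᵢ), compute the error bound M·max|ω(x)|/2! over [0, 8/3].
128*cosh(32/3)/9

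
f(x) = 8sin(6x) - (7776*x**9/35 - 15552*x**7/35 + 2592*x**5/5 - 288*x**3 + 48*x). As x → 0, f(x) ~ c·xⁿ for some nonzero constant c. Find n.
11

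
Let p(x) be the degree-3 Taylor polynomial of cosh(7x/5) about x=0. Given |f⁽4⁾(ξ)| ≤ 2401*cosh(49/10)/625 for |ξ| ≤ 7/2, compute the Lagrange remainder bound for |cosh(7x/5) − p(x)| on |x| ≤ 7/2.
5764801*cosh(49/10)/240000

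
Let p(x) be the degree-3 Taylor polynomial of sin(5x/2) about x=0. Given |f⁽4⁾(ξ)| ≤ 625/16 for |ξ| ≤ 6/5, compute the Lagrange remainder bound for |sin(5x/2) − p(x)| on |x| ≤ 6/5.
27/8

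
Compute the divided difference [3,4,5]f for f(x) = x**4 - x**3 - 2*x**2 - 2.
83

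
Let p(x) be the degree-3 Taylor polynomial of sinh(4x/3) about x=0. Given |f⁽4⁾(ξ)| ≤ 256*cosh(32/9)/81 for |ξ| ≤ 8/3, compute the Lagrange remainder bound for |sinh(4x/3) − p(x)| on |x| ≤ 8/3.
131072*cosh(32/9)/19683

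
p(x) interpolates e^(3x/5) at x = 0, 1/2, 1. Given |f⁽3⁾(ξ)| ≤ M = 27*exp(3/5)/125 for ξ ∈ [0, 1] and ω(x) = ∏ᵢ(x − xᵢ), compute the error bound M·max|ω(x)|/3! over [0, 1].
sqrt(3)*exp(3/5)/1000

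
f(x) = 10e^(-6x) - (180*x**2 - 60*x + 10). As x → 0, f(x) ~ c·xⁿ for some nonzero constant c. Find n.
3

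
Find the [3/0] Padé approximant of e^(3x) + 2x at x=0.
9*x**3/2 + 9*x**2/2 + 5*x + 1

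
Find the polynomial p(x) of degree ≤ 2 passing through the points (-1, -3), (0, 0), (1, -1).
-2*x**2 + x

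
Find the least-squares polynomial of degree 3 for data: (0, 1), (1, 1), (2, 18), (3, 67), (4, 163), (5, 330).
5/7 + (-11/21)x + (-37/28)x² + (35/12)x³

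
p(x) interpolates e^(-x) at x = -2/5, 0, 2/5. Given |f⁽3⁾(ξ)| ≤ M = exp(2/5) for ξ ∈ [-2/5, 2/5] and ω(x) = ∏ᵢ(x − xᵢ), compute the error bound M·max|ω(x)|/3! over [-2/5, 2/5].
8*sqrt(3)*exp(2/5)/3375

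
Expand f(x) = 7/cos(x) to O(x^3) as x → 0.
7 + 7*x**2/2 + O(x**3)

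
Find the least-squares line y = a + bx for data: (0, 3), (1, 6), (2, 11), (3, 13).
a = 3, b = 7/2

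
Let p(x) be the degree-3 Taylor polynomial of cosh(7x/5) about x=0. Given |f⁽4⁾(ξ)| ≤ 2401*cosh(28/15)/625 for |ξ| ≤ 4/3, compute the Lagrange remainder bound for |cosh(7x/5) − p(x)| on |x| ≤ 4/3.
76832*cosh(28/15)/151875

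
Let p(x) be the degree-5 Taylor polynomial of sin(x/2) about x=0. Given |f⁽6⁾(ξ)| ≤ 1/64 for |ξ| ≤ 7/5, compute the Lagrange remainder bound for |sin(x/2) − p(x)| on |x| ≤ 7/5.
117649/720000000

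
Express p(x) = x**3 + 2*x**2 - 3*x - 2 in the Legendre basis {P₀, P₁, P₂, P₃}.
(-4/3)P₀ + (-12/5)P₁ + (4/3)P₂ + (2/5)P₃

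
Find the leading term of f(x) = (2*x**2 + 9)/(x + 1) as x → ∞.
2*x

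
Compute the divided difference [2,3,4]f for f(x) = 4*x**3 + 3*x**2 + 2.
39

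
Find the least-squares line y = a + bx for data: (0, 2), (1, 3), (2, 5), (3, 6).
a = 19/10, b = 7/5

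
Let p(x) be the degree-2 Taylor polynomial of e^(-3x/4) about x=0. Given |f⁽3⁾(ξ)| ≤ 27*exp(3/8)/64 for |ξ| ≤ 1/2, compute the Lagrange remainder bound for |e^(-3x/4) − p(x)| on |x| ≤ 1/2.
9*exp(3/8)/1024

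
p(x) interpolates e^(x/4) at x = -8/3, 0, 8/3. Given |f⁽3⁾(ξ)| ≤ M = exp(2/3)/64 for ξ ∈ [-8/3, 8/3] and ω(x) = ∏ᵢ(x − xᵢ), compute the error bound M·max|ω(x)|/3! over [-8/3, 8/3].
8*sqrt(3)*exp(2/3)/729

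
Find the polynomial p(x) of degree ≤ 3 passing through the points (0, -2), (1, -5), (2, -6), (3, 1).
x**3 - 2*x**2 - 2*x - 2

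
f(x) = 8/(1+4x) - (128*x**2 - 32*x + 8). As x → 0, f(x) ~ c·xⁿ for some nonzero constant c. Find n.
3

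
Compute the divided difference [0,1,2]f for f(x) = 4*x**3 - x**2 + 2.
11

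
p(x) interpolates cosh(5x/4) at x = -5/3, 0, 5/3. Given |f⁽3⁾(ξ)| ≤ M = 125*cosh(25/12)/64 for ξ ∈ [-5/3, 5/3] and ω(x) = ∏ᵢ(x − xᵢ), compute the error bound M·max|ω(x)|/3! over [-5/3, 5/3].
15625*sqrt(3)*cosh(25/12)/46656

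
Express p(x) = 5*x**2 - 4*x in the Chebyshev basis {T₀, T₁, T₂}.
(5/2)T₀ + (-4)T₁ + (5/2)T₂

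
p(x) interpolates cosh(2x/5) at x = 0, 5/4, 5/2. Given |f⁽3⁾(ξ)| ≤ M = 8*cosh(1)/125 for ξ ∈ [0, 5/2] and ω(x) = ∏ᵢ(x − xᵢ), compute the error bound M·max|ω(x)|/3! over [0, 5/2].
sqrt(3)*cosh(1)/216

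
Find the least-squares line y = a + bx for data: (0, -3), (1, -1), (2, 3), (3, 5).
a = -16/5, b = 14/5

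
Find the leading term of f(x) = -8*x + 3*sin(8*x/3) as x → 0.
-256*x**3/27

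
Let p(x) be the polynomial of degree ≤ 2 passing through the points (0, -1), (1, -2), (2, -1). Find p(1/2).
-7/4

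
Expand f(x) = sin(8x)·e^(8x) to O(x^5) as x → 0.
8*x + 64*x**2 + 512*x**3/3 + O(x**5)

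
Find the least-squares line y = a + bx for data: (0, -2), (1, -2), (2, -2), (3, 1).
a = -13/5, b = 9/10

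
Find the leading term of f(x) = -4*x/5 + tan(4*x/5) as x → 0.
64*x**3/375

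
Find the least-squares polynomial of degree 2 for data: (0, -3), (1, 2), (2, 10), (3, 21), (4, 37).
-99/35 + (193/70)x + (25/14)x²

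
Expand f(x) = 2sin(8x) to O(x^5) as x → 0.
16*x - 512*x**3/3 + O(x**5)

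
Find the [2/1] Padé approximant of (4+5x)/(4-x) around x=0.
(5*x/4 + 1)/(1 - x/4)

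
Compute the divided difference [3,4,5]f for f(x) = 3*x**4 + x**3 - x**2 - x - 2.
302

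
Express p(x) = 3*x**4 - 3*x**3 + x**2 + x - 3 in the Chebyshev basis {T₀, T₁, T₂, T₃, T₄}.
(-11/8)T₀ + (-5/4)T₁ + (2)T₂ + (-3/4)T₃ + (3/8)T₄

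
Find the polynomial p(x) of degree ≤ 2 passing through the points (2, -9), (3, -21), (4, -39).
-3*x**2 + 3*x - 3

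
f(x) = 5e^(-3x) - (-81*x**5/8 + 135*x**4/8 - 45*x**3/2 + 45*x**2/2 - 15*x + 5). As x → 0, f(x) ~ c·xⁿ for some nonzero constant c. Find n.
6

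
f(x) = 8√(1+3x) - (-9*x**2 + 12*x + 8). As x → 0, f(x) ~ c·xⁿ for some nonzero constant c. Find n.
3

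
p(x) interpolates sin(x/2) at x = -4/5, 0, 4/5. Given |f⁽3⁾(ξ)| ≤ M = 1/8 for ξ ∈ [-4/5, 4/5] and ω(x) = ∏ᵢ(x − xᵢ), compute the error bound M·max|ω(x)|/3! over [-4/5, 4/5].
8*sqrt(3)/3375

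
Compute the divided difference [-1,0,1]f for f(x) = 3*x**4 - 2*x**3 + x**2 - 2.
4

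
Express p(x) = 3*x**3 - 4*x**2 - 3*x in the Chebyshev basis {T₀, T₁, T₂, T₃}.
(-2)T₀ + (-3/4)T₁ + (-2)T₂ + (3/4)T₃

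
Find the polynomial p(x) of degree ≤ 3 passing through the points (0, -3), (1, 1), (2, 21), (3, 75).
3*x**3 - x**2 + 2*x - 3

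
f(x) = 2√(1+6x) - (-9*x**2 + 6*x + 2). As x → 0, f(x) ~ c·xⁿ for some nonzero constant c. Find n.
3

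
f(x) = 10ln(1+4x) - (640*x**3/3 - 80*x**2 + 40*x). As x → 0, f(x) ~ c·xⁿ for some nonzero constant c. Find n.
4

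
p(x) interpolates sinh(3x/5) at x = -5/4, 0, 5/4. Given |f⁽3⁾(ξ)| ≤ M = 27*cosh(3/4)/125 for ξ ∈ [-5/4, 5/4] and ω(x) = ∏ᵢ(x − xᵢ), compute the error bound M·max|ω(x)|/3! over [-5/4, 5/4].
sqrt(3)*cosh(3/4)/64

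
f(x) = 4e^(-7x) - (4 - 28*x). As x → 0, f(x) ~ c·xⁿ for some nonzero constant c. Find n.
2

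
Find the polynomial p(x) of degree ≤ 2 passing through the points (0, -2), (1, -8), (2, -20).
-3*x**2 - 3*x - 2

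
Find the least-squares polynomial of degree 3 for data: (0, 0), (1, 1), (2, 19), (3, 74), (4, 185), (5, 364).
11/42 + (-947/252)x + (73/84)x² + (26/9)x³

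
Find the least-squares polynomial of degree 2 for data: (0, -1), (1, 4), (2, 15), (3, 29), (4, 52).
-29/35 + (137/70)x + (39/14)x²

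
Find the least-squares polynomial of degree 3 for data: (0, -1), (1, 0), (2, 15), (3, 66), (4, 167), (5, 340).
-59/63 + (-170/189)x + (-14/9)x² + (83/27)x³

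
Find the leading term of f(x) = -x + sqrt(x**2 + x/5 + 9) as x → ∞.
1/10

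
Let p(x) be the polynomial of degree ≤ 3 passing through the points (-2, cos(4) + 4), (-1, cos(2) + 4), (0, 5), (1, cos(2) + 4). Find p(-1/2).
cos(2)/2 - cos(4)/16 + 73/16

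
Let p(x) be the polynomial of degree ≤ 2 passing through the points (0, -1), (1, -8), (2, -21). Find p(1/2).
-15/4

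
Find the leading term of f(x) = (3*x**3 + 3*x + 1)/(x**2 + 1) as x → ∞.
3*x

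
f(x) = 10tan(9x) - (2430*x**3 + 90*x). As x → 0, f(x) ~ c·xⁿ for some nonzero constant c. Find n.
5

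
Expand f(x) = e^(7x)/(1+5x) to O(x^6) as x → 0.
1 + 2*x + 29*x**2/2 - 46*x**3/3 + 4241*x**4/24 - 44609*x**5/60 + O(x**6)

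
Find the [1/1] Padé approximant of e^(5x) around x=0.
(5*x/2 + 1)/(1 - 5*x/2)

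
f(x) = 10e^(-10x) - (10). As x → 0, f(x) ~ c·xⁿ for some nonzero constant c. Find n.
1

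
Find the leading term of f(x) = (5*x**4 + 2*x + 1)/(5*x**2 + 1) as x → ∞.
x**2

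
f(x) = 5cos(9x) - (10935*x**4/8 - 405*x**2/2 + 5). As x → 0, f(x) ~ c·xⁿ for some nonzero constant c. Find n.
6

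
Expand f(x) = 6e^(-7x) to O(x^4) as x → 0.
6 - 42*x + 147*x**2 - 343*x**3 + O(x**4)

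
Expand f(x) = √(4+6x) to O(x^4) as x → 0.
2 + 3*x/2 - 9*x**2/16 + 27*x**3/64 + O(x**4)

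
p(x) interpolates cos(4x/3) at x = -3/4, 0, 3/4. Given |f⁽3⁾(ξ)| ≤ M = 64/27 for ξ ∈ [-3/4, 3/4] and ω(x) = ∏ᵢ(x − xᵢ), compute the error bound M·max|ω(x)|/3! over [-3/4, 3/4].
sqrt(3)/27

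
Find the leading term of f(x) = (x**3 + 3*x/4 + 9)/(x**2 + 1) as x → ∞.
x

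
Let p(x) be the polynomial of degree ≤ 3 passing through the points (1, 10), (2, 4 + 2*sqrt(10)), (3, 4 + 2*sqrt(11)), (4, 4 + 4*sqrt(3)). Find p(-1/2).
-189*sqrt(10)/8 - 35*sqrt(3)/4 + 347/8 + 135*sqrt(11)/8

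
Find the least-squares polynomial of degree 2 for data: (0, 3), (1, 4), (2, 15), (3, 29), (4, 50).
89/35 + (-27/70)x + (43/14)x²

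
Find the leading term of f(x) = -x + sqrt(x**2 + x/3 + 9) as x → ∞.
1/6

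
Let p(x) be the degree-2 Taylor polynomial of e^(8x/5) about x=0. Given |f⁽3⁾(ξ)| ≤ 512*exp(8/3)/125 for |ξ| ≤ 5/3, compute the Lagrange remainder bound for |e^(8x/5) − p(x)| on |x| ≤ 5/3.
256*exp(8/3)/81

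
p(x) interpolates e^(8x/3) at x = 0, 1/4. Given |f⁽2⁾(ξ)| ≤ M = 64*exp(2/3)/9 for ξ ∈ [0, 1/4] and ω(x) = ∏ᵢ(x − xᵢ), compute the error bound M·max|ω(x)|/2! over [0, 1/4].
exp(2/3)/18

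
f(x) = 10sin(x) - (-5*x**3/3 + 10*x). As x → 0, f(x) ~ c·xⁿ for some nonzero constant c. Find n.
5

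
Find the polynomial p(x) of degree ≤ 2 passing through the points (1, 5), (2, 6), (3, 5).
-x**2 + 4*x + 2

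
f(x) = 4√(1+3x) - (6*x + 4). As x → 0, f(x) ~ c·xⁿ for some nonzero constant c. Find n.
2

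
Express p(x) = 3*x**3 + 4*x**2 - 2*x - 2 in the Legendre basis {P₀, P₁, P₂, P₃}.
(-2/3)P₀ + (-1/5)P₁ + (8/3)P₂ + (6/5)P₃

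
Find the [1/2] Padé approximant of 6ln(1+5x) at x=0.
30*x/(-25*x**2/12 + 5*x/2 + 1)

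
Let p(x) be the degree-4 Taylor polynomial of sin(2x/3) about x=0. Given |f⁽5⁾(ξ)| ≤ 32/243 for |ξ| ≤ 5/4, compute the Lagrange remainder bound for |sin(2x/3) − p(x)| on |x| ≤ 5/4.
625/186624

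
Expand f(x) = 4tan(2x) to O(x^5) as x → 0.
8*x + 32*x**3/3 + O(x**5)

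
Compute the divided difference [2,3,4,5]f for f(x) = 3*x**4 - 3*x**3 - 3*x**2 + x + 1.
39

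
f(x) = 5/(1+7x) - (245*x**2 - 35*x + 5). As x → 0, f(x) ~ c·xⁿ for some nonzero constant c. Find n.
3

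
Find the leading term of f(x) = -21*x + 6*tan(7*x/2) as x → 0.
343*x**3/4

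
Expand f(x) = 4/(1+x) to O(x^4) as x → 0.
4 - 4*x + 4*x**2 - 4*x**3 + O(x**4)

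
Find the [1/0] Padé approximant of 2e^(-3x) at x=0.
2 - 6*x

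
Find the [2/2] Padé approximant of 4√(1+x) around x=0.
(5*x**2/4 + 5*x + 4)/(x**2/16 + 3*x/4 + 1)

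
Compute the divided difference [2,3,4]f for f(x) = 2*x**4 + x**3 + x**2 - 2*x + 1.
120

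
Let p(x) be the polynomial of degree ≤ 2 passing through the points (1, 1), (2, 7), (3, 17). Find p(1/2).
-1/2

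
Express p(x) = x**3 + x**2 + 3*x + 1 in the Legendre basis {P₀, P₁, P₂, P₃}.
(4/3)P₀ + (18/5)P₁ + (2/3)P₂ + (2/5)P₃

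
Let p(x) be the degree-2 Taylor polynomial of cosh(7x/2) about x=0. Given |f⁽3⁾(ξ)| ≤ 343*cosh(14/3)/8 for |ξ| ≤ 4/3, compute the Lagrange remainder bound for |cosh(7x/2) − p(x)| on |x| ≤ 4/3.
1372*cosh(14/3)/81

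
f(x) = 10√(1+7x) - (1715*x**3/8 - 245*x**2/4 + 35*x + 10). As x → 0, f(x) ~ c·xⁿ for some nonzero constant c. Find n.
4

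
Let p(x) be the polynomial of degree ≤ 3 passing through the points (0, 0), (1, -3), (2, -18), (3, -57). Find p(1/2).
-3/4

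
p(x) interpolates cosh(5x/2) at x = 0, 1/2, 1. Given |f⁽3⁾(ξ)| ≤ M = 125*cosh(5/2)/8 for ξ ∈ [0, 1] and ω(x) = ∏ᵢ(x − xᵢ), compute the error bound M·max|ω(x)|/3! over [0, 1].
125*sqrt(3)*cosh(5/2)/1728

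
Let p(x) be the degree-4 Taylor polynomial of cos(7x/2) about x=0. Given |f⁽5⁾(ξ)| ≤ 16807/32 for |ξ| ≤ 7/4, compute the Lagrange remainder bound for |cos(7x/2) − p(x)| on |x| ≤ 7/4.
282475249/3932160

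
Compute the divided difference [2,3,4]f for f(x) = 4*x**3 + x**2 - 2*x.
37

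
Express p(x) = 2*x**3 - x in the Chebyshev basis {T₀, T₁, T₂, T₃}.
(1/2)T₁ + (1/2)T₃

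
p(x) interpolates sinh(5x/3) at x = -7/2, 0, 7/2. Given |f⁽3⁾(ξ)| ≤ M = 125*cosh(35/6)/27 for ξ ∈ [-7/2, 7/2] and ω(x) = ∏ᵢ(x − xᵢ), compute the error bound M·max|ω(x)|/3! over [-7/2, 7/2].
42875*sqrt(3)*cosh(35/6)/5832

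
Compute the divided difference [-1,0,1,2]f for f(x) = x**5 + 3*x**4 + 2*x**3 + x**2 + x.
13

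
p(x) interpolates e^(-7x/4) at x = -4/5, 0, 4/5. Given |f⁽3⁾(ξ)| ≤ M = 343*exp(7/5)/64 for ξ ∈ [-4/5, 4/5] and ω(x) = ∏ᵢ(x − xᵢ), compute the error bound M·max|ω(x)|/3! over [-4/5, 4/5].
343*sqrt(3)*exp(7/5)/3375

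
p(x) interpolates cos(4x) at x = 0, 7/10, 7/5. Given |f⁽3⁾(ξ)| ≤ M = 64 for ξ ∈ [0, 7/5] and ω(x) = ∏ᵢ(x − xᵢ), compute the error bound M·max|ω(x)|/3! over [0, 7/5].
2744*sqrt(3)/3375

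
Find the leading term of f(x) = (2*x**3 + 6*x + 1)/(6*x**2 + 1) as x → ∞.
x/3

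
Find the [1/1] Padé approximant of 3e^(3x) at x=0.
(9*x/2 + 3)/(1 - 3*x/2)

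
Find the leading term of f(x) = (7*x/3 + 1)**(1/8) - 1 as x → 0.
7*x/24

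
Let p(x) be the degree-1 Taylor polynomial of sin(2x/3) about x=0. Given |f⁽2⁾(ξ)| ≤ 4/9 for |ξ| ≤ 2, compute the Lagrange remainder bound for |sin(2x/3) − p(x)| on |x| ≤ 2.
8/9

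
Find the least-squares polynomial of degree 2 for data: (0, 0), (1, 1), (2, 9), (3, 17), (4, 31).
-2/7 + (13/35)x + (13/7)x²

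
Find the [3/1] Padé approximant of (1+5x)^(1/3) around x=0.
(-125*x**3/81 + 25*x**2/9 + 5*x + 1)/(10*x/3 + 1)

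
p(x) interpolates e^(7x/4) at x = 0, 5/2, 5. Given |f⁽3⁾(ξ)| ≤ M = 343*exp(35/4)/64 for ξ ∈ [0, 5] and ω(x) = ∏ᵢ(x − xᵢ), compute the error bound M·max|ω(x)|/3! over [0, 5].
42875*sqrt(3)*exp(35/4)/13824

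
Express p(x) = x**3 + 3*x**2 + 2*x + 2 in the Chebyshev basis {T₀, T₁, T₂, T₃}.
(7/2)T₀ + (11/4)T₁ + (3/2)T₂ + (1/4)T₃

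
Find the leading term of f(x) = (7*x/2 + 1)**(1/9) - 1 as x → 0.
7*x/18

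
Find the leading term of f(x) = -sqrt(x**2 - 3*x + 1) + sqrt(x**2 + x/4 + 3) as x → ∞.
13/8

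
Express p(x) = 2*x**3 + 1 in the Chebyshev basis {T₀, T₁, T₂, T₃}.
T₀ + (3/2)T₁ + (1/2)T₃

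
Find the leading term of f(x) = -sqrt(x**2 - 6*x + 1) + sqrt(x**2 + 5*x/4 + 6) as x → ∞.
29/8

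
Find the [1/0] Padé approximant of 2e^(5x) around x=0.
10*x + 2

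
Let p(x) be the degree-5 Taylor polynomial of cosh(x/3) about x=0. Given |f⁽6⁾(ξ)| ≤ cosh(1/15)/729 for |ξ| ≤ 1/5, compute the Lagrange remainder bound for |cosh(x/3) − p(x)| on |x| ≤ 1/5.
cosh(1/15)/8201250000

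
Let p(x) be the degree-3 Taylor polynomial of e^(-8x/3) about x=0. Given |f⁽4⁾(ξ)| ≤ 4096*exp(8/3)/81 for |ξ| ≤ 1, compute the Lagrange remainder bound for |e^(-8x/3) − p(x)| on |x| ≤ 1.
512*exp(8/3)/243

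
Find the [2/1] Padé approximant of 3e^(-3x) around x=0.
(9*x**2/2 - 6*x + 3)/(x + 1)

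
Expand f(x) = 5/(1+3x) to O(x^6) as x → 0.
5 - 15*x + 45*x**2 - 135*x**3 + 405*x**4 - 1215*x**5 + O(x**6)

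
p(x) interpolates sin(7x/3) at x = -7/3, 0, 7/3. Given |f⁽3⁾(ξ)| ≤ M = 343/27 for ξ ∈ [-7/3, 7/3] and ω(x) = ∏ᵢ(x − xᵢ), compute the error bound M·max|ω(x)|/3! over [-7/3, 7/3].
117649*sqrt(3)/19683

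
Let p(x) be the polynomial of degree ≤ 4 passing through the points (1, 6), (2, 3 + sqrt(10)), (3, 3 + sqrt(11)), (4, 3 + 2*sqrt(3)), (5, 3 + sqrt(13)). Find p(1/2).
-105*sqrt(10)/32 - 45*sqrt(3)/16 + 35*sqrt(13)/128 + 189*sqrt(11)/64 + 1329/128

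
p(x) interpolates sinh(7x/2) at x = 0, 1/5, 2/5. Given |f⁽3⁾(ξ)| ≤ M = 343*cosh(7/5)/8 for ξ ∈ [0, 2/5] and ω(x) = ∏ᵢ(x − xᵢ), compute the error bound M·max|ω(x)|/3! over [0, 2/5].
343*sqrt(3)*cosh(7/5)/27000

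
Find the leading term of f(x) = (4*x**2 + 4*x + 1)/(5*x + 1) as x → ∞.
4*x/5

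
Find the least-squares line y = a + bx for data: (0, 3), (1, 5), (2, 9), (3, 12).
a = 13/5, b = 31/10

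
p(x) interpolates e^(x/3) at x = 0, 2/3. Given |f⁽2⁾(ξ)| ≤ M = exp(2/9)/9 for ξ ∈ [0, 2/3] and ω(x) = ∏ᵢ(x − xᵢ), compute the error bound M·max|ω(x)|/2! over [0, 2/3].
exp(2/9)/162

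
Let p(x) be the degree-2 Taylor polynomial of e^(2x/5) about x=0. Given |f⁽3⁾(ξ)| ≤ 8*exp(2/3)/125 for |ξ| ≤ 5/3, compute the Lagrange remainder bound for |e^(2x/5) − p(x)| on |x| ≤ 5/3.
4*exp(2/3)/81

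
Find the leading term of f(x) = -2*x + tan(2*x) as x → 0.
8*x**3/3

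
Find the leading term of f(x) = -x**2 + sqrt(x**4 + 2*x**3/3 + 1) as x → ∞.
x/3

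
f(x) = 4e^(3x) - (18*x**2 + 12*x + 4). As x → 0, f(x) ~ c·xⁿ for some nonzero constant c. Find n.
3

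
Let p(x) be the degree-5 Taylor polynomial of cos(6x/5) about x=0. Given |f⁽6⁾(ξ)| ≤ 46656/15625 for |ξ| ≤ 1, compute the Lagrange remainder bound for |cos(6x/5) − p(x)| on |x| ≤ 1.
324/78125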